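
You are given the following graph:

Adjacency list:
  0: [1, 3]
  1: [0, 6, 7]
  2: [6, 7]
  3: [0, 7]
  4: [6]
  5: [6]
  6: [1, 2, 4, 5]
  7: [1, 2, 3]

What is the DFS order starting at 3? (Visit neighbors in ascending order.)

DFS from vertex 3 (neighbors processed in ascending order):
Visit order: 3, 0, 1, 6, 2, 7, 4, 5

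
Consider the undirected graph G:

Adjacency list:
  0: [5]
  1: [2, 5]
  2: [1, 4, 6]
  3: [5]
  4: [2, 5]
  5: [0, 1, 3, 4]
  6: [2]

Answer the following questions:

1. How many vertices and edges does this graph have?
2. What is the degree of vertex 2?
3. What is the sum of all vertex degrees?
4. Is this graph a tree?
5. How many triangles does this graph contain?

Count: 7 vertices, 7 edges.
Vertex 2 has neighbors [1, 4, 6], degree = 3.
Handshaking lemma: 2 * 7 = 14.
A tree on 7 vertices has 6 edges. This graph has 7 edges (1 extra). Not a tree.
Number of triangles = 0.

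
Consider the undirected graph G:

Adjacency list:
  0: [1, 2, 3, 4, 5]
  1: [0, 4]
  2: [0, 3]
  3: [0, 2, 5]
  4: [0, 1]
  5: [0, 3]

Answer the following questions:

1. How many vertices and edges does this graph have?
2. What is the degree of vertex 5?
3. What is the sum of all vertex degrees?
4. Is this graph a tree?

Count: 6 vertices, 8 edges.
Vertex 5 has neighbors [0, 3], degree = 2.
Handshaking lemma: 2 * 8 = 16.
A tree on 6 vertices has 5 edges. This graph has 8 edges (3 extra). Not a tree.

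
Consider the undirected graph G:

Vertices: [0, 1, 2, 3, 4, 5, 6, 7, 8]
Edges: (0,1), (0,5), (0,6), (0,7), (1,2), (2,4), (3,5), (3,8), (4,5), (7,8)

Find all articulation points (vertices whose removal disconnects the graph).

An articulation point is a vertex whose removal disconnects the graph.
Articulation points: [0]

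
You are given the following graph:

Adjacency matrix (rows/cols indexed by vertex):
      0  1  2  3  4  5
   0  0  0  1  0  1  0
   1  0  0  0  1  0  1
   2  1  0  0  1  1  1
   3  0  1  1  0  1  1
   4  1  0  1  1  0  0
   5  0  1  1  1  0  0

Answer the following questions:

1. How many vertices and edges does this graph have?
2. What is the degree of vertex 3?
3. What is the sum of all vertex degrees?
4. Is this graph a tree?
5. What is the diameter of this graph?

Count: 6 vertices, 9 edges.
Vertex 3 has neighbors [1, 2, 4, 5], degree = 4.
Handshaking lemma: 2 * 9 = 18.
A tree on 6 vertices has 5 edges. This graph has 9 edges (4 extra). Not a tree.
Diameter (longest shortest path) = 3.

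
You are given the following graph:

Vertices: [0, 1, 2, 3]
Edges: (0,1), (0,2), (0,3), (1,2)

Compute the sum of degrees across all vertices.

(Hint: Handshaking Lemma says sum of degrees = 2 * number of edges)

Count edges: 4 edges.
By Handshaking Lemma: sum of degrees = 2 * 4 = 8.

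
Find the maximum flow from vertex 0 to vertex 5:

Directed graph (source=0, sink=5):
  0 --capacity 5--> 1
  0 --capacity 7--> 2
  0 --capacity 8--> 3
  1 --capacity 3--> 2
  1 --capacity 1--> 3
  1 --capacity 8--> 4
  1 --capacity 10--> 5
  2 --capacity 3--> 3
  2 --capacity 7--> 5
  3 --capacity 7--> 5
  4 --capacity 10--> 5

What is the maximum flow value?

Computing max flow:
  Flow on (0->1): 5/5
  Flow on (0->2): 7/7
  Flow on (0->3): 7/8
  Flow on (1->5): 5/10
  Flow on (2->5): 7/7
  Flow on (3->5): 7/7
Maximum flow = 19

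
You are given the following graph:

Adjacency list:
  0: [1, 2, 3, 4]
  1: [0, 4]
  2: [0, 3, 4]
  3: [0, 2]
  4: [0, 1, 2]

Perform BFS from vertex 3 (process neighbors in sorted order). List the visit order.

BFS from vertex 3 (neighbors processed in ascending order):
Visit order: 3, 0, 2, 1, 4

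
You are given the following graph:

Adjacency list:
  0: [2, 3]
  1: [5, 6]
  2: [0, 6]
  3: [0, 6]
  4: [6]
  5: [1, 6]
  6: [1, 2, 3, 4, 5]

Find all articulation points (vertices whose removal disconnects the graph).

An articulation point is a vertex whose removal disconnects the graph.
Articulation points: [6]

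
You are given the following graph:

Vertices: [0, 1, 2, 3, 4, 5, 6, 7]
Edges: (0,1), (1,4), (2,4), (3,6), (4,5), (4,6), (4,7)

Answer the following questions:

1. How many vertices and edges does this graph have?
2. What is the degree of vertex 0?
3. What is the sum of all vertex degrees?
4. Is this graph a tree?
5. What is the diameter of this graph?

Count: 8 vertices, 7 edges.
Vertex 0 has neighbors [1], degree = 1.
Handshaking lemma: 2 * 7 = 14.
A graph is a tree iff it is connected and has exactly n-1 edges. This graph is connected (all 8 vertices in one component) and has 8-1 = 7 edges. It is a tree.
Diameter (longest shortest path) = 4.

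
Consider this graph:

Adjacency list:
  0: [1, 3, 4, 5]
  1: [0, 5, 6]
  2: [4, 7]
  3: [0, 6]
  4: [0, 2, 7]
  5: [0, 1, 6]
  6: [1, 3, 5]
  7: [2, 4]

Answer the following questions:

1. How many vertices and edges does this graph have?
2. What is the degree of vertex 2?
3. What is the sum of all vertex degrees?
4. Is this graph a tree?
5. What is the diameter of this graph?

Count: 8 vertices, 11 edges.
Vertex 2 has neighbors [4, 7], degree = 2.
Handshaking lemma: 2 * 11 = 22.
A tree on 8 vertices has 7 edges. This graph has 11 edges (4 extra). Not a tree.
Diameter (longest shortest path) = 4.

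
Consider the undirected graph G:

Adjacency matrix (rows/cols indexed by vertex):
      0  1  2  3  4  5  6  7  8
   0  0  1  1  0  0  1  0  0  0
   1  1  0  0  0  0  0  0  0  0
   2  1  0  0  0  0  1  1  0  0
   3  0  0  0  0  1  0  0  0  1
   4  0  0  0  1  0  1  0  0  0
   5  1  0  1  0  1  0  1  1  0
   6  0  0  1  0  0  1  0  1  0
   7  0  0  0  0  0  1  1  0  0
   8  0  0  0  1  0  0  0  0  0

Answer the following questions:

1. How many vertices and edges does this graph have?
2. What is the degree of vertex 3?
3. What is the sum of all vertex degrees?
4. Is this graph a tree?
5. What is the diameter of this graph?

Count: 9 vertices, 11 edges.
Vertex 3 has neighbors [4, 8], degree = 2.
Handshaking lemma: 2 * 11 = 22.
A tree on 9 vertices has 8 edges. This graph has 11 edges (3 extra). Not a tree.
Diameter (longest shortest path) = 5.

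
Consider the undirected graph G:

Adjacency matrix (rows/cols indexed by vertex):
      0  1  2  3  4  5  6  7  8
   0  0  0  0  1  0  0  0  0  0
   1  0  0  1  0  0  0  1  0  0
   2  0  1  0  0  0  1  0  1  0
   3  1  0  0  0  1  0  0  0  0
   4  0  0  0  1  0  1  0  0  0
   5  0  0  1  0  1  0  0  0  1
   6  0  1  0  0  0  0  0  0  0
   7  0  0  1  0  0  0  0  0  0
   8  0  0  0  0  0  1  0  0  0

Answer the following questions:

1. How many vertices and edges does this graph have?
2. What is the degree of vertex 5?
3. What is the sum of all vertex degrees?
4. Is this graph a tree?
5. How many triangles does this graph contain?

Count: 9 vertices, 8 edges.
Vertex 5 has neighbors [2, 4, 8], degree = 3.
Handshaking lemma: 2 * 8 = 16.
A graph is a tree iff it is connected and has exactly n-1 edges. This graph is connected (all 9 vertices in one component) and has 9-1 = 8 edges. It is a tree.
Number of triangles = 0.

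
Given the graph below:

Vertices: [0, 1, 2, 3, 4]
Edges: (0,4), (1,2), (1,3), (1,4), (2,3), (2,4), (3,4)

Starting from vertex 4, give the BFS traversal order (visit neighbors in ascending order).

BFS from vertex 4 (neighbors processed in ascending order):
Visit order: 4, 0, 1, 2, 3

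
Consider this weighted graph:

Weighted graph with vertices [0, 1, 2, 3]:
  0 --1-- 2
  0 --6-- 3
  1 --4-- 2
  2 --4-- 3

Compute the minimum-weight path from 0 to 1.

Using Dijkstra's algorithm from vertex 0:
Shortest path: 0 -> 2 -> 1
Total weight: 1 + 4 = 5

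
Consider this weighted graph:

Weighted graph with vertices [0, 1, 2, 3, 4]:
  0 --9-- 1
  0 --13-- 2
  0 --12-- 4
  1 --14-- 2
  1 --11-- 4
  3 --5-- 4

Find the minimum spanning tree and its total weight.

Applying Kruskal's algorithm (sort edges by weight, add if no cycle):
  Add (3,4) w=5
  Add (0,1) w=9
  Add (1,4) w=11
  Skip (0,4) w=12 (creates cycle)
  Add (0,2) w=13
  Skip (1,2) w=14 (creates cycle)
MST weight = 38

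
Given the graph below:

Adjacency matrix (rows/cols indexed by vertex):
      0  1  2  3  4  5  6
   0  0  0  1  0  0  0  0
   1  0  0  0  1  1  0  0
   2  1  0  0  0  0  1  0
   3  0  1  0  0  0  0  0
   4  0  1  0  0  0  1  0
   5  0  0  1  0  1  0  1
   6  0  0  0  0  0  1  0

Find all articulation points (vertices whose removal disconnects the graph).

An articulation point is a vertex whose removal disconnects the graph.
Articulation points: [1, 2, 4, 5]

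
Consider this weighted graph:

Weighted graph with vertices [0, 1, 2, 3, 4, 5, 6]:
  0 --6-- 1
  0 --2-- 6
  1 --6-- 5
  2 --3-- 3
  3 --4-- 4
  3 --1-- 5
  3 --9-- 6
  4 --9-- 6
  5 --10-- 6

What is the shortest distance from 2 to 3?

Using Dijkstra's algorithm from vertex 2:
Shortest path: 2 -> 3
Total weight: 3 = 3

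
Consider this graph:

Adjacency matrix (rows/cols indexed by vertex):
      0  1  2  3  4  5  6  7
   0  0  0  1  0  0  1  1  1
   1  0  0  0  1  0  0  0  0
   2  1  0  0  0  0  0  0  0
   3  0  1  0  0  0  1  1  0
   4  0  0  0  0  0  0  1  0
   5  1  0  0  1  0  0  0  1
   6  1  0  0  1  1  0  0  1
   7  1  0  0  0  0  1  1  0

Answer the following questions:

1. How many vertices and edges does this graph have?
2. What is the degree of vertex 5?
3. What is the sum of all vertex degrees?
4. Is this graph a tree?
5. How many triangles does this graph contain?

Count: 8 vertices, 10 edges.
Vertex 5 has neighbors [0, 3, 7], degree = 3.
Handshaking lemma: 2 * 10 = 20.
A tree on 8 vertices has 7 edges. This graph has 10 edges (3 extra). Not a tree.
Number of triangles = 2.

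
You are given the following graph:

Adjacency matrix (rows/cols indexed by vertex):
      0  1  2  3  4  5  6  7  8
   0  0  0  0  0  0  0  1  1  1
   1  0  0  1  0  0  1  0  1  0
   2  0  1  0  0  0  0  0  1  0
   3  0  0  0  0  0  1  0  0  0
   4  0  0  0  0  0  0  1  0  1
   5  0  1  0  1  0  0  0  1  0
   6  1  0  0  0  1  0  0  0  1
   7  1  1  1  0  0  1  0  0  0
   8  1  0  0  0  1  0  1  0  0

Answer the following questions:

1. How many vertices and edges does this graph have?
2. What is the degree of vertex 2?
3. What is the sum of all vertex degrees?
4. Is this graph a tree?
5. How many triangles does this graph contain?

Count: 9 vertices, 12 edges.
Vertex 2 has neighbors [1, 7], degree = 2.
Handshaking lemma: 2 * 12 = 24.
A tree on 9 vertices has 8 edges. This graph has 12 edges (4 extra). Not a tree.
Number of triangles = 4.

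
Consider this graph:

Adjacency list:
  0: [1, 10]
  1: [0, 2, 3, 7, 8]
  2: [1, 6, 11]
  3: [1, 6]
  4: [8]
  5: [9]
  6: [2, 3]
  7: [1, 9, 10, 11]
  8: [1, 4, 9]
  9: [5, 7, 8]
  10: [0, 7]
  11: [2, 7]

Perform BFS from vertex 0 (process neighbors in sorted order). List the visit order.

BFS from vertex 0 (neighbors processed in ascending order):
Visit order: 0, 1, 10, 2, 3, 7, 8, 6, 11, 9, 4, 5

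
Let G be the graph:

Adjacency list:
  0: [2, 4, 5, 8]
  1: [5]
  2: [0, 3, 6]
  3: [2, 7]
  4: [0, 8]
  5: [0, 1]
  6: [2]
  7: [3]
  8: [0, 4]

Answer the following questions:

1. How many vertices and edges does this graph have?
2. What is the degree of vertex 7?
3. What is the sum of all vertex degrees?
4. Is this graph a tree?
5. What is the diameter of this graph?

Count: 9 vertices, 9 edges.
Vertex 7 has neighbors [3], degree = 1.
Handshaking lemma: 2 * 9 = 18.
A tree on 9 vertices has 8 edges. This graph has 9 edges (1 extra). Not a tree.
Diameter (longest shortest path) = 5.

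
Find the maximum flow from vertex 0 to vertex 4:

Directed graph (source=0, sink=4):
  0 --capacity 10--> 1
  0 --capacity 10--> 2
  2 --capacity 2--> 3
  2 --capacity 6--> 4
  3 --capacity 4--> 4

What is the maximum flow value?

Computing max flow:
  Flow on (0->2): 8/10
  Flow on (2->3): 2/2
  Flow on (2->4): 6/6
  Flow on (3->4): 2/4
Maximum flow = 8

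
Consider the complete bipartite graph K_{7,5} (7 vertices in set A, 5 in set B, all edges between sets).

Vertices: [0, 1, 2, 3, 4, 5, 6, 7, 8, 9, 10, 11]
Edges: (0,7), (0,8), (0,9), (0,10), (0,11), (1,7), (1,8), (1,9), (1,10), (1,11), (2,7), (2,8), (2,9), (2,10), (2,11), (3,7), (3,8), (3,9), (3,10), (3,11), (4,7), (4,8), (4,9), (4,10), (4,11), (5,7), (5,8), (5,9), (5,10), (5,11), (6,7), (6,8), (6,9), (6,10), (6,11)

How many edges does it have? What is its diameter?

K_{7,5} has 7 * 5 = 35 edges.
Any vertex reaches any opposite-side vertex in 1 step; same-side vertices reach in 2 steps via any opposite-side vertex.
Diameter = 2.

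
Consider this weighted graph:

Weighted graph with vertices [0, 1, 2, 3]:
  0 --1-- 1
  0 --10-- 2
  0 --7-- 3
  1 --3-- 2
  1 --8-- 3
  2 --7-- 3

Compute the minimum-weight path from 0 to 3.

Using Dijkstra's algorithm from vertex 0:
Shortest path: 0 -> 3
Total weight: 7 = 7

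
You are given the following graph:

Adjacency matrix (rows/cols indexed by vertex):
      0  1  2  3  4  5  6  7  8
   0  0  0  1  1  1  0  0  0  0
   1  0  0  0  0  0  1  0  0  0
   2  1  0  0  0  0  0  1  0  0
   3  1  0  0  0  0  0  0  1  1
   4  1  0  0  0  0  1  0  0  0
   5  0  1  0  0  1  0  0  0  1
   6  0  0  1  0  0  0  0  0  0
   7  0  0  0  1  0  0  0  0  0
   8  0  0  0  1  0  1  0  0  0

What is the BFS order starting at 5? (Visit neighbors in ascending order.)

BFS from vertex 5 (neighbors processed in ascending order):
Visit order: 5, 1, 4, 8, 0, 3, 2, 7, 6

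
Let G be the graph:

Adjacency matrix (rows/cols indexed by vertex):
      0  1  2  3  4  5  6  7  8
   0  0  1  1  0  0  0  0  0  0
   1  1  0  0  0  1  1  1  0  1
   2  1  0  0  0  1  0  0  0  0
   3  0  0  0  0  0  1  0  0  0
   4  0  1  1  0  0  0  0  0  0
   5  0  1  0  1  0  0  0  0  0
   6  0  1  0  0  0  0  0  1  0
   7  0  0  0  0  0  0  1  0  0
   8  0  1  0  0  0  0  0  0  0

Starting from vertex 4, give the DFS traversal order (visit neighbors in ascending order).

DFS from vertex 4 (neighbors processed in ascending order):
Visit order: 4, 1, 0, 2, 5, 3, 6, 7, 8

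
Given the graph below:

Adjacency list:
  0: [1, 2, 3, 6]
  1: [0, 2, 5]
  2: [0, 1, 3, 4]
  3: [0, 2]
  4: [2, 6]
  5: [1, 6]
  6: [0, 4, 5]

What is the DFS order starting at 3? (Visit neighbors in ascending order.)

DFS from vertex 3 (neighbors processed in ascending order):
Visit order: 3, 0, 1, 2, 4, 6, 5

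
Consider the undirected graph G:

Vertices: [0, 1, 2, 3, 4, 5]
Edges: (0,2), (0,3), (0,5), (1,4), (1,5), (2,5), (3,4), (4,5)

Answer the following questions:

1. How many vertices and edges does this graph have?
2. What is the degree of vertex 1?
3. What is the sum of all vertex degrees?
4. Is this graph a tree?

Count: 6 vertices, 8 edges.
Vertex 1 has neighbors [4, 5], degree = 2.
Handshaking lemma: 2 * 8 = 16.
A tree on 6 vertices has 5 edges. This graph has 8 edges (3 extra). Not a tree.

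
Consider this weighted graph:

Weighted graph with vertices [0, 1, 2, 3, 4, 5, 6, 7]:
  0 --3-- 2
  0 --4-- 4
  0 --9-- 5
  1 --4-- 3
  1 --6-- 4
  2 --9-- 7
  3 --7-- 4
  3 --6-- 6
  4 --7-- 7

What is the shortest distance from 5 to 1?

Using Dijkstra's algorithm from vertex 5:
Shortest path: 5 -> 0 -> 4 -> 1
Total weight: 9 + 4 + 6 = 19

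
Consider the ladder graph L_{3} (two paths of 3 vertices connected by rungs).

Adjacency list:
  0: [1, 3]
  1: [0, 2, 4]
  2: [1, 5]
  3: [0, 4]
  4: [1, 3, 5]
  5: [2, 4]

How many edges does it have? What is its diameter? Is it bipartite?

Ladder graph L_{3}: 3 rungs + 2 * (3-1) path edges = 3 + 4 = 7 edges.
Diameter = 3.
Ladder graphs are bipartite (alternating coloring along each path).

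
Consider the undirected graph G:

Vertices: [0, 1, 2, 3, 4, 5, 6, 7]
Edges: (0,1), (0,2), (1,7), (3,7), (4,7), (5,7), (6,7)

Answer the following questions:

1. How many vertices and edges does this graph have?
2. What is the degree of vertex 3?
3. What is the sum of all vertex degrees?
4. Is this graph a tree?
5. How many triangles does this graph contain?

Count: 8 vertices, 7 edges.
Vertex 3 has neighbors [7], degree = 1.
Handshaking lemma: 2 * 7 = 14.
A graph is a tree iff it is connected and has exactly n-1 edges. This graph is connected (all 8 vertices in one component) and has 8-1 = 7 edges. It is a tree.
Number of triangles = 0.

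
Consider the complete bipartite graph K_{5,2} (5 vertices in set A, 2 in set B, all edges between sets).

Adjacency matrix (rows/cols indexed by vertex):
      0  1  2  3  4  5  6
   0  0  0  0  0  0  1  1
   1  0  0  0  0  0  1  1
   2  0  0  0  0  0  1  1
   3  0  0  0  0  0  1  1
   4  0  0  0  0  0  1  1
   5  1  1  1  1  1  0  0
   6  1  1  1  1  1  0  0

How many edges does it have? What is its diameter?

K_{5,2} has 5 * 2 = 10 edges.
Any vertex reaches any opposite-side vertex in 1 step; same-side vertices reach in 2 steps via any opposite-side vertex.
Diameter = 2.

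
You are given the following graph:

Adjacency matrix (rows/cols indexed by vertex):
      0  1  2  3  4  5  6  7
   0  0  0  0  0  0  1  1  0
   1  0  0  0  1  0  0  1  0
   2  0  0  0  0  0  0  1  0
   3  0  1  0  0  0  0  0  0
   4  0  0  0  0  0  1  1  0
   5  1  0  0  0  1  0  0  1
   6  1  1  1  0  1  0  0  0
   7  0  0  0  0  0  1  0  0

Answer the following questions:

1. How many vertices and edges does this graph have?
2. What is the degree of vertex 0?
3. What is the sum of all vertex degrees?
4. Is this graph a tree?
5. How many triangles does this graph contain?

Count: 8 vertices, 8 edges.
Vertex 0 has neighbors [5, 6], degree = 2.
Handshaking lemma: 2 * 8 = 16.
A tree on 8 vertices has 7 edges. This graph has 8 edges (1 extra). Not a tree.
Number of triangles = 0.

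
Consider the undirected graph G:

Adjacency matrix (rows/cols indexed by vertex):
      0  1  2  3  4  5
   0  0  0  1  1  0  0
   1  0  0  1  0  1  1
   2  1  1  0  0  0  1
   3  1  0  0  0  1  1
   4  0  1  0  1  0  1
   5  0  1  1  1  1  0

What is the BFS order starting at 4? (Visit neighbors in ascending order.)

BFS from vertex 4 (neighbors processed in ascending order):
Visit order: 4, 1, 3, 5, 2, 0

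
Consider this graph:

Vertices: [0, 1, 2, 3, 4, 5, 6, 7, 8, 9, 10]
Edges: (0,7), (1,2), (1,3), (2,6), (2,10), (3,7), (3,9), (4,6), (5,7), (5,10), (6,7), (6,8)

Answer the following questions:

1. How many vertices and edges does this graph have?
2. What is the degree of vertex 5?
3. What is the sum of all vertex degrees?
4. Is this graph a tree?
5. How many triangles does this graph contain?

Count: 11 vertices, 12 edges.
Vertex 5 has neighbors [7, 10], degree = 2.
Handshaking lemma: 2 * 12 = 24.
A tree on 11 vertices has 10 edges. This graph has 12 edges (2 extra). Not a tree.
Number of triangles = 0.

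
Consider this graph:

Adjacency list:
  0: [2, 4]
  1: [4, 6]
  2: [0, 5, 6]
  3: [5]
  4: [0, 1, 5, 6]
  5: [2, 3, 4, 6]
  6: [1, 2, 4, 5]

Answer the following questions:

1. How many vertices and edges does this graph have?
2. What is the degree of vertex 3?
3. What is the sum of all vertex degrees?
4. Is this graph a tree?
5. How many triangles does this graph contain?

Count: 7 vertices, 10 edges.
Vertex 3 has neighbors [5], degree = 1.
Handshaking lemma: 2 * 10 = 20.
A tree on 7 vertices has 6 edges. This graph has 10 edges (4 extra). Not a tree.
Number of triangles = 3.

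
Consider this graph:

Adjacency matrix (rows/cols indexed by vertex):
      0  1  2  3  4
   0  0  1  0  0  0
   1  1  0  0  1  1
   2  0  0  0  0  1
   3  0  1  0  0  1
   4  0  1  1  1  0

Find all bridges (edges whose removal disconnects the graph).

A bridge is an edge whose removal increases the number of connected components.
Bridges found: (0,1), (2,4)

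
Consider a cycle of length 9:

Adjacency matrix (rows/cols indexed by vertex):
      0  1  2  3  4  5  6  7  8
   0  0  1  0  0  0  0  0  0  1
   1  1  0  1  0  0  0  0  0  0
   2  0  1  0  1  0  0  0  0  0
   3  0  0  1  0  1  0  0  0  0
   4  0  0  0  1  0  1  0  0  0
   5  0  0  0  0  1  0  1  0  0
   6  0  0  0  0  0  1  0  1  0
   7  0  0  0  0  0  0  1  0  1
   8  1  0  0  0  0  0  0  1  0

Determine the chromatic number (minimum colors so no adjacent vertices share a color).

This is an odd cycle (C_9). Odd cycles are not bipartite (any 2-coloring forces two adjacent vertices to match), and 3 colors suffice.
Chromatic number = 3.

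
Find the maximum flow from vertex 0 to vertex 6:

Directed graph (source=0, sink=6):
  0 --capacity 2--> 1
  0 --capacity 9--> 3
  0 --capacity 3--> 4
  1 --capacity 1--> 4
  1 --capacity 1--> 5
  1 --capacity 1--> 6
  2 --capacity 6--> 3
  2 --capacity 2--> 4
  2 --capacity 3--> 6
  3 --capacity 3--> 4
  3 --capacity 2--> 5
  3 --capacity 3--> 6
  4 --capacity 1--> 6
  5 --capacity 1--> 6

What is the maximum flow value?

Computing max flow:
  Flow on (0->1): 1/2
  Flow on (0->3): 5/9
  Flow on (1->6): 1/1
  Flow on (3->4): 1/3
  Flow on (3->5): 1/2
  Flow on (3->6): 3/3
  Flow on (4->6): 1/1
  Flow on (5->6): 1/1
Maximum flow = 6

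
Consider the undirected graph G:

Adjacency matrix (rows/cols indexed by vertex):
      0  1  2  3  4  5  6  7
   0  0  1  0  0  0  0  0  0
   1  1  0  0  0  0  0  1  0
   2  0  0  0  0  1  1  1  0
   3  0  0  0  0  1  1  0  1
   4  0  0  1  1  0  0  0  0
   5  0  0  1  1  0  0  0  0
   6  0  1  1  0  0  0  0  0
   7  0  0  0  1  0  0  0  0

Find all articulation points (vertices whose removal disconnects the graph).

An articulation point is a vertex whose removal disconnects the graph.
Articulation points: [1, 2, 3, 6]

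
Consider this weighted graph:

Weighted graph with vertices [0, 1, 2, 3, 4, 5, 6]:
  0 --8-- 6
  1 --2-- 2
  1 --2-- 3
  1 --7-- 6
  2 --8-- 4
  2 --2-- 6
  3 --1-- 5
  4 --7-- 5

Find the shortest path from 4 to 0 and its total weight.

Using Dijkstra's algorithm from vertex 4:
Shortest path: 4 -> 2 -> 6 -> 0
Total weight: 8 + 2 + 8 = 18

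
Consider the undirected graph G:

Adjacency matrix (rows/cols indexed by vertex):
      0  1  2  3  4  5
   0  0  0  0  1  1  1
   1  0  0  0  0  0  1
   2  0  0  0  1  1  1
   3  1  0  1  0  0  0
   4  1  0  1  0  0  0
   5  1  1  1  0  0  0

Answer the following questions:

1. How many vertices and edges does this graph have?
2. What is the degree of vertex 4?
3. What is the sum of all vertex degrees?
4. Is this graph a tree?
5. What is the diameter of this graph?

Count: 6 vertices, 7 edges.
Vertex 4 has neighbors [0, 2], degree = 2.
Handshaking lemma: 2 * 7 = 14.
A tree on 6 vertices has 5 edges. This graph has 7 edges (2 extra). Not a tree.
Diameter (longest shortest path) = 3.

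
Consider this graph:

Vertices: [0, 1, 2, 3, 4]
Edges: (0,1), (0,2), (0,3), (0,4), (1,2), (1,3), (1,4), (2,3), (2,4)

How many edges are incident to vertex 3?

Vertex 3 has neighbors [0, 1, 2], so deg(3) = 3.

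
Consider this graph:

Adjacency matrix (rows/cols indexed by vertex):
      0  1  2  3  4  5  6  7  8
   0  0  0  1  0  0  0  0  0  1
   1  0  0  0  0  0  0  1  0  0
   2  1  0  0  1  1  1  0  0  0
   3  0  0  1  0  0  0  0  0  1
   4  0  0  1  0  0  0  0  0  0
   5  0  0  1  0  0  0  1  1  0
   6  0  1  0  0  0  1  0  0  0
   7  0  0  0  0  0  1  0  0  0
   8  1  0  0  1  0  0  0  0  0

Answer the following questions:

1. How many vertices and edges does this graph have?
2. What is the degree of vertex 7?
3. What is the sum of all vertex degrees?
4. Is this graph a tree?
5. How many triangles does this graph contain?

Count: 9 vertices, 9 edges.
Vertex 7 has neighbors [5], degree = 1.
Handshaking lemma: 2 * 9 = 18.
A tree on 9 vertices has 8 edges. This graph has 9 edges (1 extra). Not a tree.
Number of triangles = 0.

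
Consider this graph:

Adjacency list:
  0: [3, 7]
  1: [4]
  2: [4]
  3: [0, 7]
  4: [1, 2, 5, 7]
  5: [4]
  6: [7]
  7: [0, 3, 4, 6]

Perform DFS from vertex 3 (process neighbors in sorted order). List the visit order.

DFS from vertex 3 (neighbors processed in ascending order):
Visit order: 3, 0, 7, 4, 1, 2, 5, 6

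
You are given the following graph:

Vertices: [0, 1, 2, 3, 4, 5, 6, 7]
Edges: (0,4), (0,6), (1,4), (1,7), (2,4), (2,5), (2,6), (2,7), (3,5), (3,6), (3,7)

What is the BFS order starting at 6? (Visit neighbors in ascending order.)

BFS from vertex 6 (neighbors processed in ascending order):
Visit order: 6, 0, 2, 3, 4, 5, 7, 1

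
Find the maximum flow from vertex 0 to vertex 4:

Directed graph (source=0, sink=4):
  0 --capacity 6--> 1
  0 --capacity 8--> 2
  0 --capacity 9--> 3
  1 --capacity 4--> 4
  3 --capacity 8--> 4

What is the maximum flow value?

Computing max flow:
  Flow on (0->1): 4/6
  Flow on (0->3): 8/9
  Flow on (1->4): 4/4
  Flow on (3->4): 8/8
Maximum flow = 12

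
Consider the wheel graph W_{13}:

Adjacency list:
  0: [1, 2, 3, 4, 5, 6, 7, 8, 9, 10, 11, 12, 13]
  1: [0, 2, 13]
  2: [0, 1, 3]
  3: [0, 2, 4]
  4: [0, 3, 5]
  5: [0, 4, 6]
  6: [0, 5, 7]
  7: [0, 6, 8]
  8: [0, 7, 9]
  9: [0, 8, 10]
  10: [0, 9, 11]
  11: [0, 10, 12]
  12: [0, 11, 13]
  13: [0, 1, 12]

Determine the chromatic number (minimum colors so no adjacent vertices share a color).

W_{13} = C_{13} plus a hub adjacent to every cycle vertex.
The outer cycle needs 3 colors (odd cycle); the hub is adjacent to all of them so needs a fresh color.
Chromatic number = 3 + 1 = 4.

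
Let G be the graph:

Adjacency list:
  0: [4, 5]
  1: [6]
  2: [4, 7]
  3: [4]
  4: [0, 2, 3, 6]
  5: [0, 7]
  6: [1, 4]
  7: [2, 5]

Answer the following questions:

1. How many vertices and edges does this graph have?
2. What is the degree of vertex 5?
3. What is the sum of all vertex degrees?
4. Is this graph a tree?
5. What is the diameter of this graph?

Count: 8 vertices, 8 edges.
Vertex 5 has neighbors [0, 7], degree = 2.
Handshaking lemma: 2 * 8 = 16.
A tree on 8 vertices has 7 edges. This graph has 8 edges (1 extra). Not a tree.
Diameter (longest shortest path) = 4.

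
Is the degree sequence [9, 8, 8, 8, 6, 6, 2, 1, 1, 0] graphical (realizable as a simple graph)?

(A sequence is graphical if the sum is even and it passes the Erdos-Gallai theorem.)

Sum of degrees = 49. Sum is odd, so the sequence is NOT graphical.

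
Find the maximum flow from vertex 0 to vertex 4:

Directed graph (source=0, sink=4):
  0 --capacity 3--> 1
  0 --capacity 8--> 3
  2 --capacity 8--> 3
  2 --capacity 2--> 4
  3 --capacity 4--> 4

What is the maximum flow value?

Computing max flow:
  Flow on (0->3): 4/8
  Flow on (3->4): 4/4
Maximum flow = 4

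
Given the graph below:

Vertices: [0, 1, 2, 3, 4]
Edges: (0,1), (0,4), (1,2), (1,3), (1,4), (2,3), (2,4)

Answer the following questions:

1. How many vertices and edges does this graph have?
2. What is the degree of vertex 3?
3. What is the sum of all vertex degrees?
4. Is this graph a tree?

Count: 5 vertices, 7 edges.
Vertex 3 has neighbors [1, 2], degree = 2.
Handshaking lemma: 2 * 7 = 14.
A tree on 5 vertices has 4 edges. This graph has 7 edges (3 extra). Not a tree.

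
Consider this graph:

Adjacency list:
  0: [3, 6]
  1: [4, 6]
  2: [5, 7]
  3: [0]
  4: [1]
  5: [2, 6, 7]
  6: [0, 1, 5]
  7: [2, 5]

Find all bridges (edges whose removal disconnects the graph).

A bridge is an edge whose removal increases the number of connected components.
Bridges found: (0,3), (0,6), (1,4), (1,6), (5,6)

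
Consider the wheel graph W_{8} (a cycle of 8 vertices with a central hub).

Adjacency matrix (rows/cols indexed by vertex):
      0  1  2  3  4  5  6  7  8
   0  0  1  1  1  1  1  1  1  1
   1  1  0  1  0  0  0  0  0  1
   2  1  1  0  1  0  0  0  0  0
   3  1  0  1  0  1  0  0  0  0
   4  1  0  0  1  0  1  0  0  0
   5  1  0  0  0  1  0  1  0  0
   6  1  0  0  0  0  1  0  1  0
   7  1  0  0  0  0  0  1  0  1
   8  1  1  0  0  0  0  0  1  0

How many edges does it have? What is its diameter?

Wheel graph W_{8}: 8 cycle edges + 8 spoke edges = 16 edges.
The hub is distance 1 from all cycle vertices. Max distance between cycle vertices through hub is 2.
Diameter = 2.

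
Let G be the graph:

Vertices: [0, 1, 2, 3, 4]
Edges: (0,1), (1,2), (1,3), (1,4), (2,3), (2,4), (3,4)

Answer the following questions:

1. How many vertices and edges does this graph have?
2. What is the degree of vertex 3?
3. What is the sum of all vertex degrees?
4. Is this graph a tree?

Count: 5 vertices, 7 edges.
Vertex 3 has neighbors [1, 2, 4], degree = 3.
Handshaking lemma: 2 * 7 = 14.
A tree on 5 vertices has 4 edges. This graph has 7 edges (3 extra). Not a tree.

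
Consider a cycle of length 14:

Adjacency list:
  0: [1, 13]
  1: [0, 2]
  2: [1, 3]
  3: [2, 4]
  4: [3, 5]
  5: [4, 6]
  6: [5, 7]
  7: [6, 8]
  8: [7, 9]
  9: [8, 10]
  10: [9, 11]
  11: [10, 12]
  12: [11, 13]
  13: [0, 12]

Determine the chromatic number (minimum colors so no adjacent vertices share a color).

This is an even cycle (C_14). Even cycles are bipartite.
Chromatic number = 2.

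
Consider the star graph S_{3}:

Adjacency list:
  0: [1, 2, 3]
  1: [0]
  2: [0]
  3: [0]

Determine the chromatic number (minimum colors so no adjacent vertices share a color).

S_{3} has one hub adjacent to 3 leaves; leaves are pairwise non-adjacent.
Color the hub 0 and every leaf 1.
Chromatic number = 2.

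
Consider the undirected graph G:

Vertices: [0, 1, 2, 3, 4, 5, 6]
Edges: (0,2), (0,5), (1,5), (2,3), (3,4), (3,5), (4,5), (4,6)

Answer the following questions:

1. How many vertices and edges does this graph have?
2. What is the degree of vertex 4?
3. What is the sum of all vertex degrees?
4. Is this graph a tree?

Count: 7 vertices, 8 edges.
Vertex 4 has neighbors [3, 5, 6], degree = 3.
Handshaking lemma: 2 * 8 = 16.
A tree on 7 vertices has 6 edges. This graph has 8 edges (2 extra). Not a tree.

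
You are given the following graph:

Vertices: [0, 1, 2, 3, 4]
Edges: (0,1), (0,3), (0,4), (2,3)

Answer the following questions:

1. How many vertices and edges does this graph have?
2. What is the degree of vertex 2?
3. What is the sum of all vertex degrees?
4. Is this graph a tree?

Count: 5 vertices, 4 edges.
Vertex 2 has neighbors [3], degree = 1.
Handshaking lemma: 2 * 4 = 8.
A graph is a tree iff it is connected and has exactly n-1 edges. This graph is connected (all 5 vertices in one component) and has 5-1 = 4 edges. It is a tree.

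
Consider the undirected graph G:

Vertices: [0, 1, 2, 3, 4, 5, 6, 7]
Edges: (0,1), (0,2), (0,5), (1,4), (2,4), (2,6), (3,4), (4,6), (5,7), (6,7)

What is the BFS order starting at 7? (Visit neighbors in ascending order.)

BFS from vertex 7 (neighbors processed in ascending order):
Visit order: 7, 5, 6, 0, 2, 4, 1, 3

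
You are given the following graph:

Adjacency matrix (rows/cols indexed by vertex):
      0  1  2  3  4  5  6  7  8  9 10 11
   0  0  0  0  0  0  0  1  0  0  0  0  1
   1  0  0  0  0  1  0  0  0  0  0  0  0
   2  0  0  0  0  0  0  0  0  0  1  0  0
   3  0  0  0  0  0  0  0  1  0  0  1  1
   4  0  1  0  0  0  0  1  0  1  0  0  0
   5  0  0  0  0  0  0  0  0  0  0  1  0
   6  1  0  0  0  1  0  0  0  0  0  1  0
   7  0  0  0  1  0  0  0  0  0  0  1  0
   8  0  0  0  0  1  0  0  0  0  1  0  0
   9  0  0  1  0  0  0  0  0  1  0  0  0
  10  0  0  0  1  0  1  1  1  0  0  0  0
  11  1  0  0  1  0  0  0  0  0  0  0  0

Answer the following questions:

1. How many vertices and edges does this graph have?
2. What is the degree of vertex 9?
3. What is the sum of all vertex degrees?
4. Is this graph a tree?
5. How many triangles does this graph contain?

Count: 12 vertices, 13 edges.
Vertex 9 has neighbors [2, 8], degree = 2.
Handshaking lemma: 2 * 13 = 26.
A tree on 12 vertices has 11 edges. This graph has 13 edges (2 extra). Not a tree.
Number of triangles = 1.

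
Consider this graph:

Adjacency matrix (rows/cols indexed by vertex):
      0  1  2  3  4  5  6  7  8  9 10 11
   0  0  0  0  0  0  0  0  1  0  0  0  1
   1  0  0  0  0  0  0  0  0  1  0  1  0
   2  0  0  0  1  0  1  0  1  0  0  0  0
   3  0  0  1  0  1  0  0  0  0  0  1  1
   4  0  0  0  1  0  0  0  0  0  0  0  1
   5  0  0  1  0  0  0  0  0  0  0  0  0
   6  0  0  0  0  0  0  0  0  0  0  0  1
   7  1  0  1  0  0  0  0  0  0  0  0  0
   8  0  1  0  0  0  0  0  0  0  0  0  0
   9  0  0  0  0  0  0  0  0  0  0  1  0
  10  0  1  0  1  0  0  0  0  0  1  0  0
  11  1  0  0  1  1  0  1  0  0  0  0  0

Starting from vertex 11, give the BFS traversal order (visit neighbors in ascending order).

BFS from vertex 11 (neighbors processed in ascending order):
Visit order: 11, 0, 3, 4, 6, 7, 2, 10, 5, 1, 9, 8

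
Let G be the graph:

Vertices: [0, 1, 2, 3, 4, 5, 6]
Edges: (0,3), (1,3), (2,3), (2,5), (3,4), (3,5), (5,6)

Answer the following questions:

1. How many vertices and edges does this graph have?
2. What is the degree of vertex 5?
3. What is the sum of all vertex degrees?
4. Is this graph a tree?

Count: 7 vertices, 7 edges.
Vertex 5 has neighbors [2, 3, 6], degree = 3.
Handshaking lemma: 2 * 7 = 14.
A tree on 7 vertices has 6 edges. This graph has 7 edges (1 extra). Not a tree.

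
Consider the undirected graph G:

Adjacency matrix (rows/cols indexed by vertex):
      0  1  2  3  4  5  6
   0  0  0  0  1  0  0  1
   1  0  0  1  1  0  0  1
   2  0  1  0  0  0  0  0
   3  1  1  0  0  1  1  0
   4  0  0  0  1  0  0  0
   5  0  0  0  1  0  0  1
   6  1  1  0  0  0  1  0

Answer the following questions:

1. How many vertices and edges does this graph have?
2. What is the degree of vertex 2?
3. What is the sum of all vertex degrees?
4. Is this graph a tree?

Count: 7 vertices, 8 edges.
Vertex 2 has neighbors [1], degree = 1.
Handshaking lemma: 2 * 8 = 16.
A tree on 7 vertices has 6 edges. This graph has 8 edges (2 extra). Not a tree.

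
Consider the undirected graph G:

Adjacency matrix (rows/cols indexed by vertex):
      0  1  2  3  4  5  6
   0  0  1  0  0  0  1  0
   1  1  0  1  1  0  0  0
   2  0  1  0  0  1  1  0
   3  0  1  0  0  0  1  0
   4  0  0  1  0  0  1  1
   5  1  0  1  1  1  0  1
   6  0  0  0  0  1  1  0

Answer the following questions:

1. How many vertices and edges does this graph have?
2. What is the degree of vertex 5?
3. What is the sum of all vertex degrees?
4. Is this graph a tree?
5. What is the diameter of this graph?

Count: 7 vertices, 10 edges.
Vertex 5 has neighbors [0, 2, 3, 4, 6], degree = 5.
Handshaking lemma: 2 * 10 = 20.
A tree on 7 vertices has 6 edges. This graph has 10 edges (4 extra). Not a tree.
Diameter (longest shortest path) = 3.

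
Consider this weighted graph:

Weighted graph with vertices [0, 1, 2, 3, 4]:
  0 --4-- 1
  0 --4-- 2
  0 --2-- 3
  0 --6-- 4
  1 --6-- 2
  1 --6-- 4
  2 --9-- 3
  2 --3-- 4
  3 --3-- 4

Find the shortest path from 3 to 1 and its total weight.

Using Dijkstra's algorithm from vertex 3:
Shortest path: 3 -> 0 -> 1
Total weight: 2 + 4 = 6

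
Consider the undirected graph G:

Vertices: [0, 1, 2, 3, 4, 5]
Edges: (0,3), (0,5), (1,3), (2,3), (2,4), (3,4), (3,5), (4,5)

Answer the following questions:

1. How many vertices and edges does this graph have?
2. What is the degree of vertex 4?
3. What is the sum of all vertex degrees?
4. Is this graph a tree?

Count: 6 vertices, 8 edges.
Vertex 4 has neighbors [2, 3, 5], degree = 3.
Handshaking lemma: 2 * 8 = 16.
A tree on 6 vertices has 5 edges. This graph has 8 edges (3 extra). Not a tree.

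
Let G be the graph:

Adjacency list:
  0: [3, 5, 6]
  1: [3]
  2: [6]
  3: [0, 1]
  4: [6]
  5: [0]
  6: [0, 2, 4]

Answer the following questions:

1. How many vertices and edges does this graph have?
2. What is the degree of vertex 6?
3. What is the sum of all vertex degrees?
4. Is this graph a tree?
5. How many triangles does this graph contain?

Count: 7 vertices, 6 edges.
Vertex 6 has neighbors [0, 2, 4], degree = 3.
Handshaking lemma: 2 * 6 = 12.
A graph is a tree iff it is connected and has exactly n-1 edges. This graph is connected (all 7 vertices in one component) and has 7-1 = 6 edges. It is a tree.
Number of triangles = 0.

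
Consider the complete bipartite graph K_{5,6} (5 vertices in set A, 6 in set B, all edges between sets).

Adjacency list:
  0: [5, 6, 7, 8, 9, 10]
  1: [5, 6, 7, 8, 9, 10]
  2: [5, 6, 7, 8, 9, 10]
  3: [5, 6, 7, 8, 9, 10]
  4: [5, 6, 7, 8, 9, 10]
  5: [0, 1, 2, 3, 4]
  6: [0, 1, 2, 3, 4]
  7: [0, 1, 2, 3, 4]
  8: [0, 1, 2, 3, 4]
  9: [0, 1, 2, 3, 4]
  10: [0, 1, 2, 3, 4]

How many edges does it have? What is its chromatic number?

K_{5,6} has 5 * 6 = 30 edges.
Bipartite graphs have chromatic number 2 (color each partition differently).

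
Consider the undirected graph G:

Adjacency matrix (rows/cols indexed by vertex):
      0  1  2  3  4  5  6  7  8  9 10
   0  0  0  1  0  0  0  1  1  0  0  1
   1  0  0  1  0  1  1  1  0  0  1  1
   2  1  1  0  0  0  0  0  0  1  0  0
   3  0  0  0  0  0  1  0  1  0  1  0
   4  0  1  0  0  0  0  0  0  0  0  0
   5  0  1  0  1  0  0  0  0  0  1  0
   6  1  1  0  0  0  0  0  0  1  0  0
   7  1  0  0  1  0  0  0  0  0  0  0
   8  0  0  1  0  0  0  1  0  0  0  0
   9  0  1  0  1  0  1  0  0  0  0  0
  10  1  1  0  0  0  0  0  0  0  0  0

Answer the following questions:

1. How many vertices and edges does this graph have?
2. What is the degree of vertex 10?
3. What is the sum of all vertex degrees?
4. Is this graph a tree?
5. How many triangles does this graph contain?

Count: 11 vertices, 16 edges.
Vertex 10 has neighbors [0, 1], degree = 2.
Handshaking lemma: 2 * 16 = 32.
A tree on 11 vertices has 10 edges. This graph has 16 edges (6 extra). Not a tree.
Number of triangles = 2.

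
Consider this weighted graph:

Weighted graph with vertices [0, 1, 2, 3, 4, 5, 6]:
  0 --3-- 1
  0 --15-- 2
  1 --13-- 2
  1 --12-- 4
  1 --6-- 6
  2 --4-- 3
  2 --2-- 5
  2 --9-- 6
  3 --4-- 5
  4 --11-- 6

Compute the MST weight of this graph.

Applying Kruskal's algorithm (sort edges by weight, add if no cycle):
  Add (2,5) w=2
  Add (0,1) w=3
  Add (2,3) w=4
  Skip (3,5) w=4 (creates cycle)
  Add (1,6) w=6
  Add (2,6) w=9
  Add (4,6) w=11
  Skip (1,4) w=12 (creates cycle)
  Skip (1,2) w=13 (creates cycle)
  Skip (0,2) w=15 (creates cycle)
MST weight = 35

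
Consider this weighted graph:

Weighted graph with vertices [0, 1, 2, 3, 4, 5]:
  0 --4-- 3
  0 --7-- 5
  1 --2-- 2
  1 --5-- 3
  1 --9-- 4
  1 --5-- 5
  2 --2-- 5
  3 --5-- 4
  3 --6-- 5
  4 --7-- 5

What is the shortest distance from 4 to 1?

Using Dijkstra's algorithm from vertex 4:
Shortest path: 4 -> 1
Total weight: 9 = 9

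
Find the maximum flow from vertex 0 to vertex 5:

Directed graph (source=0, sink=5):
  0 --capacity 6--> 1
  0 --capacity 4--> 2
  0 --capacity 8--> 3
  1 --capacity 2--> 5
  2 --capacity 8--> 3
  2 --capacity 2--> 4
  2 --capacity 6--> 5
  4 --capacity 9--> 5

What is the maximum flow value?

Computing max flow:
  Flow on (0->1): 2/6
  Flow on (0->2): 4/4
  Flow on (1->5): 2/2
  Flow on (2->5): 4/6
Maximum flow = 6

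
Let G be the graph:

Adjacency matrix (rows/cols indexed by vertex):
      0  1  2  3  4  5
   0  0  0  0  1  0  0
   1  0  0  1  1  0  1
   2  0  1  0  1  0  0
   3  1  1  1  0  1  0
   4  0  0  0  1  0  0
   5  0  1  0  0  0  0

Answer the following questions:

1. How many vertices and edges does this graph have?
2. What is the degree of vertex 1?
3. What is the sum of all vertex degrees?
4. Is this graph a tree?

Count: 6 vertices, 6 edges.
Vertex 1 has neighbors [2, 3, 5], degree = 3.
Handshaking lemma: 2 * 6 = 12.
A tree on 6 vertices has 5 edges. This graph has 6 edges (1 extra). Not a tree.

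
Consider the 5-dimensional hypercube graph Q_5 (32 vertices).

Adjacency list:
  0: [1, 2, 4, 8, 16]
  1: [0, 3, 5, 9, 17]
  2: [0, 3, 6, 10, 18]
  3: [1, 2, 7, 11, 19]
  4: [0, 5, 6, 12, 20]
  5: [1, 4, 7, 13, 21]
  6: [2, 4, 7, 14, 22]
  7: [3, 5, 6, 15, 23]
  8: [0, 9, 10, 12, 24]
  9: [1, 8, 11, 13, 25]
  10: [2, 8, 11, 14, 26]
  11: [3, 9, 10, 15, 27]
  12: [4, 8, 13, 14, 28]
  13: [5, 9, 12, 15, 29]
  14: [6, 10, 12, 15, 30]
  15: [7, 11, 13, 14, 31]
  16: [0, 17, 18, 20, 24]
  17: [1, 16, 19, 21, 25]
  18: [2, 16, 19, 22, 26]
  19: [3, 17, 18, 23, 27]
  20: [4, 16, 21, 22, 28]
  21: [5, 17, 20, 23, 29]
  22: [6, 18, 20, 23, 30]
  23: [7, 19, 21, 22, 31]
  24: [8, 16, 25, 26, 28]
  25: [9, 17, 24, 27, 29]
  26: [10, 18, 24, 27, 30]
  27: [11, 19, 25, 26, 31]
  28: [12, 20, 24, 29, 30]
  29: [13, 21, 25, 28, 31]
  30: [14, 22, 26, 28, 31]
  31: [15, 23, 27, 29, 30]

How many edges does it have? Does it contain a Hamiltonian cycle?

Q_5 has 32 * 5 / 2 = 80 edges.
Q_5 (d >= 2) always has a Hamiltonian cycle: a 5-bit cyclic Gray code visits every vertex exactly once and returns to the start.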